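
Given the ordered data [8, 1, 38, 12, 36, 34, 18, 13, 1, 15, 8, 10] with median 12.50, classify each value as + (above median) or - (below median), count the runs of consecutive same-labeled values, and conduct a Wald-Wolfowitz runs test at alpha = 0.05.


Step 1: Compute median = 12.50; label A = above, B = below.
Labels in order: BBABAAAABABB  (n_A = 6, n_B = 6)
Step 2: Count runs R = 7.
Step 3: Under H0 (random ordering), E[R] = 2*n_A*n_B/(n_A+n_B) + 1 = 2*6*6/12 + 1 = 7.0000.
        Var[R] = 2*n_A*n_B*(2*n_A*n_B - n_A - n_B) / ((n_A+n_B)^2 * (n_A+n_B-1)) = 4320/1584 = 2.7273.
        SD[R] = 1.6514.
Step 4: R = E[R], so z = 0 with no continuity correction.
Step 5: Two-sided p-value via normal approximation = 2*(1 - Phi(|z|)) = 1.000000.
Step 6: alpha = 0.05. fail to reject H0.

R = 7, z = 0.0000, p = 1.000000, fail to reject H0.


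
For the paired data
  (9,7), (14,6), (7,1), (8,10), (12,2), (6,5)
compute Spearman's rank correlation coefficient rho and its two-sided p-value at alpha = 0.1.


Step 1: Rank x and y separately (midranks; no ties here).
rank(x): 9->4, 14->6, 7->2, 8->3, 12->5, 6->1
rank(y): 7->5, 6->4, 1->1, 10->6, 2->2, 5->3
Step 2: d_i = R_x(i) - R_y(i); compute d_i^2.
  (4-5)^2=1, (6-4)^2=4, (2-1)^2=1, (3-6)^2=9, (5-2)^2=9, (1-3)^2=4
sum(d^2) = 28.
Step 3: rho = 1 - 6*28 / (6*(6^2 - 1)) = 1 - 168/210 = 0.200000.
Step 4: Under H0, t = rho * sqrt((n-2)/(1-rho^2)) = 0.4082 ~ t(4).
Step 5: Two-sided p-value from the t-distribution with 4 df = 0.704000.
Step 6: alpha = 0.1. fail to reject H0.

rho = 0.2000, p = 0.704000, fail to reject H0 at alpha = 0.1.


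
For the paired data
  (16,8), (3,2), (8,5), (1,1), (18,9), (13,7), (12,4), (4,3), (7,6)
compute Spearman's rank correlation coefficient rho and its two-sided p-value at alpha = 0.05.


Step 1: Rank x and y separately (midranks; no ties here).
rank(x): 16->8, 3->2, 8->5, 1->1, 18->9, 13->7, 12->6, 4->3, 7->4
rank(y): 8->8, 2->2, 5->5, 1->1, 9->9, 7->7, 4->4, 3->3, 6->6
Step 2: d_i = R_x(i) - R_y(i); compute d_i^2.
  (8-8)^2=0, (2-2)^2=0, (5-5)^2=0, (1-1)^2=0, (9-9)^2=0, (7-7)^2=0, (6-4)^2=4, (3-3)^2=0, (4-6)^2=4
sum(d^2) = 8.
Step 3: rho = 1 - 6*8 / (9*(9^2 - 1)) = 1 - 48/720 = 0.933333.
Step 4: Under H0, t = rho * sqrt((n-2)/(1-rho^2)) = 6.8783 ~ t(7).
Step 5: Two-sided p-value from the t-distribution with 7 df = 0.000236.
Step 6: alpha = 0.05. reject H0.

rho = 0.9333, p = 0.000236, reject H0 at alpha = 0.05.


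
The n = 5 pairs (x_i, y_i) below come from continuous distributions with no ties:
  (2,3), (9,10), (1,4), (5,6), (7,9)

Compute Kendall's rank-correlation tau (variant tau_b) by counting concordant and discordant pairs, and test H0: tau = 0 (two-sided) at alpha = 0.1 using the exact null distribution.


Step 1: Enumerate the 10 unordered pairs (i,j) with i<j and classify each by sign(x_j-x_i) * sign(y_j-y_i).
  (1,2):dx=+7,dy=+7->C; (1,3):dx=-1,dy=+1->D; (1,4):dx=+3,dy=+3->C; (1,5):dx=+5,dy=+6->C
  (2,3):dx=-8,dy=-6->C; (2,4):dx=-4,dy=-4->C; (2,5):dx=-2,dy=-1->C; (3,4):dx=+4,dy=+2->C
  (3,5):dx=+6,dy=+5->C; (4,5):dx=+2,dy=+3->C
Step 2: C = 9, D = 1, total pairs = 10.
Step 3: tau = (C - D)/(n(n-1)/2) = (9 - 1)/10 = 0.800000.
Step 4: Exact two-sided p-value (enumerate n! = 120 permutations of y under H0): p = 0.083333.
Step 5: alpha = 0.1. reject H0.

tau_b = 0.8000 (C=9, D=1), p = 0.083333, reject H0.


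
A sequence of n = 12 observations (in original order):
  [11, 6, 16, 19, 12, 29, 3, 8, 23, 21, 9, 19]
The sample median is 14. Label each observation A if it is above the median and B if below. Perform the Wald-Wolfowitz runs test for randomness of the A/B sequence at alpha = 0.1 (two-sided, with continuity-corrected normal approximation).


Step 1: Compute median = 14; label A = above, B = below.
Labels in order: BBAABABBAABA  (n_A = 6, n_B = 6)
Step 2: Count runs R = 8.
Step 3: Under H0 (random ordering), E[R] = 2*n_A*n_B/(n_A+n_B) + 1 = 2*6*6/12 + 1 = 7.0000.
        Var[R] = 2*n_A*n_B*(2*n_A*n_B - n_A - n_B) / ((n_A+n_B)^2 * (n_A+n_B-1)) = 4320/1584 = 2.7273.
        SD[R] = 1.6514.
Step 4: Continuity-corrected z = (R - 0.5 - E[R]) / SD[R] = (8 - 0.5 - 7.0000) / 1.6514 = 0.3028.
Step 5: Two-sided p-value via normal approximation = 2*(1 - Phi(|z|)) = 0.762069.
Step 6: alpha = 0.1. fail to reject H0.

R = 8, z = 0.3028, p = 0.762069, fail to reject H0.


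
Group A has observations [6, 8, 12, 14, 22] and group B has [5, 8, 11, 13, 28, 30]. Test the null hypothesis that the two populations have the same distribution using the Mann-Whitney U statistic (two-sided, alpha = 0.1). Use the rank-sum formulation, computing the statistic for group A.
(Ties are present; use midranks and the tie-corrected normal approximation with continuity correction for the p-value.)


Step 1: Combine and sort all 11 observations; assign midranks.
sorted (value, group): (5,Y), (6,X), (8,X), (8,Y), (11,Y), (12,X), (13,Y), (14,X), (22,X), (28,Y), (30,Y)
ranks: 5->1, 6->2, 8->3.5, 8->3.5, 11->5, 12->6, 13->7, 14->8, 22->9, 28->10, 30->11
Step 2: Rank sum for X: R1 = 2 + 3.5 + 6 + 8 + 9 = 28.5.
Step 3: U_X = R1 - n1(n1+1)/2 = 28.5 - 5*6/2 = 28.5 - 15 = 13.5.
       U_Y = n1*n2 - U_X = 30 - 13.5 = 16.5.
Step 4: Ties are present, so use the tie-corrected normal approximation (with continuity correction) for the p-value.
Step 5: p-value = 0.854805; compare to alpha = 0.1. fail to reject H0.

U_X = 13.5, p = 0.854805, fail to reject H0 at alpha = 0.1.


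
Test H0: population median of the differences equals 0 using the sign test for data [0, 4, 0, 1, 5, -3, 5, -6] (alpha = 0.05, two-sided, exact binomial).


Step 1: Discard zero differences. Original n = 8; n_eff = number of nonzero differences = 6.
Nonzero differences (with sign): +4, +1, +5, -3, +5, -6
Step 2: Count signs: positive = 4, negative = 2.
Step 3: Under H0: P(positive) = 0.5, so the number of positives S ~ Bin(6, 0.5).
Step 4: Two-sided exact p-value = sum of Bin(6,0.5) probabilities at or below the observed probability = 0.687500.
Step 5: alpha = 0.05. fail to reject H0.

n_eff = 6, pos = 4, neg = 2, p = 0.687500, fail to reject H0.


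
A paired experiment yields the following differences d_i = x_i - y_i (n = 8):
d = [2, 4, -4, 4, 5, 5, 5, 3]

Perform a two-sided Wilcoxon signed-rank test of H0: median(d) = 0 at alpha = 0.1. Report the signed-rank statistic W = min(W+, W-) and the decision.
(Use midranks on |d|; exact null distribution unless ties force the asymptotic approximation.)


Step 1: Drop any zero differences (none here) and take |d_i|.
|d| = [2, 4, 4, 4, 5, 5, 5, 3]
Step 2: Midrank |d_i| (ties get averaged ranks).
ranks: |2|->1, |4|->4, |4|->4, |4|->4, |5|->7, |5|->7, |5|->7, |3|->2
Step 3: Attach original signs; sum ranks with positive sign and with negative sign.
W+ = 1 + 4 + 4 + 7 + 7 + 7 + 2 = 32
W- = 4 = 4
(Check: W+ + W- = 36 should equal n(n+1)/2 = 36.)
Step 4: Test statistic W = min(W+, W-) = 4.
Step 5: Ties in |d|, so use the tie-corrected normal approximation.
        E[W] = n(n+1)/4 = 8*9/4 = 18.
        Tie groups: |d|=4 (t=3), |d|=5 (t=3); sum(t^3 - t) = 48.
        Var[W] = n(n+1)(2n+1)/24 - sum(t^3-t)/48 = 1224/24 - 48/48 = 50.
        z = (W - E[W]) / sqrt(Var[W]) = (4 - 18) / 7.0711 = -1.9799.
        Two-sided p = 2*Phi(z) = 0.047715.
Step 6: alpha = 0.1. reject H0.

W+ = 32, W- = 4, W = min = 4, p = 0.047715, reject H0.


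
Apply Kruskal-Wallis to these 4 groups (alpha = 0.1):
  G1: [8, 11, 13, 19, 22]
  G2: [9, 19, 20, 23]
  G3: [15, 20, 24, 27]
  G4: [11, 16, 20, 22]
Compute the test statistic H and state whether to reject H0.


Step 1: Combine all N = 17 observations and assign midranks.
sorted (value, group, rank): (8,G1,1), (9,G2,2), (11,G1,3.5), (11,G4,3.5), (13,G1,5), (15,G3,6), (16,G4,7), (19,G1,8.5), (19,G2,8.5), (20,G2,11), (20,G3,11), (20,G4,11), (22,G1,13.5), (22,G4,13.5), (23,G2,15), (24,G3,16), (27,G3,17)
Step 2: Sum ranks within each group.
R_1 = 31.5 (n_1 = 5)
R_2 = 36.5 (n_2 = 4)
R_3 = 50 (n_3 = 4)
R_4 = 35 (n_4 = 4)
Step 3: H = 12/(N(N+1)) * sum(R_i^2/n_i) - 3(N+1)
     = 12/(17*18) * (31.5^2/5 + 36.5^2/4 + 50^2/4 + 35^2/4) - 3*18
     = 0.039216 * 1462.76 - 54
     = 3.363235.
Step 4: Ties present; correction factor C = 1 - 42/(17^3 - 17) = 0.991422. Corrected H = 3.363235 / 0.991422 = 3.392336.
Step 5: Under H0, H ~ chi^2(3); p-value = 0.334997.
Step 6: alpha = 0.1. fail to reject H0.

H = 3.3923, df = 3, p = 0.334997, fail to reject H0.


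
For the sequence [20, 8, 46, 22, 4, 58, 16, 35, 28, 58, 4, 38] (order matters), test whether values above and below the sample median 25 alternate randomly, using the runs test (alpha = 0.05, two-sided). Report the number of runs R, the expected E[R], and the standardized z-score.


Step 1: Compute median = 25; label A = above, B = below.
Labels in order: BBABBABAAABA  (n_A = 6, n_B = 6)
Step 2: Count runs R = 8.
Step 3: Under H0 (random ordering), E[R] = 2*n_A*n_B/(n_A+n_B) + 1 = 2*6*6/12 + 1 = 7.0000.
        Var[R] = 2*n_A*n_B*(2*n_A*n_B - n_A - n_B) / ((n_A+n_B)^2 * (n_A+n_B-1)) = 4320/1584 = 2.7273.
        SD[R] = 1.6514.
Step 4: Continuity-corrected z = (R - 0.5 - E[R]) / SD[R] = (8 - 0.5 - 7.0000) / 1.6514 = 0.3028.
Step 5: Two-sided p-value via normal approximation = 2*(1 - Phi(|z|)) = 0.762069.
Step 6: alpha = 0.05. fail to reject H0.

R = 8, z = 0.3028, p = 0.762069, fail to reject H0.


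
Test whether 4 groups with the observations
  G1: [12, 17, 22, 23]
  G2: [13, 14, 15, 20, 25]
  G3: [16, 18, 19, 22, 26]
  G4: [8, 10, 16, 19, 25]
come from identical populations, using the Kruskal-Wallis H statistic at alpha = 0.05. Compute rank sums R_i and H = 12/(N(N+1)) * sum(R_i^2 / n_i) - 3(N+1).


Step 1: Combine all N = 19 observations and assign midranks.
sorted (value, group, rank): (8,G4,1), (10,G4,2), (12,G1,3), (13,G2,4), (14,G2,5), (15,G2,6), (16,G3,7.5), (16,G4,7.5), (17,G1,9), (18,G3,10), (19,G3,11.5), (19,G4,11.5), (20,G2,13), (22,G1,14.5), (22,G3,14.5), (23,G1,16), (25,G2,17.5), (25,G4,17.5), (26,G3,19)
Step 2: Sum ranks within each group.
R_1 = 42.5 (n_1 = 4)
R_2 = 45.5 (n_2 = 5)
R_3 = 62.5 (n_3 = 5)
R_4 = 39.5 (n_4 = 5)
Step 3: H = 12/(N(N+1)) * sum(R_i^2/n_i) - 3(N+1)
     = 12/(19*20) * (42.5^2/4 + 45.5^2/5 + 62.5^2/5 + 39.5^2/5) - 3*20
     = 0.031579 * 1958.91 - 60
     = 1.860395.
Step 4: Ties present; correction factor C = 1 - 24/(19^3 - 19) = 0.996491. Corrected H = 1.860395 / 0.996491 = 1.866945.
Step 5: Under H0, H ~ chi^2(3); p-value = 0.600476.
Step 6: alpha = 0.05. fail to reject H0.

H = 1.8669, df = 3, p = 0.600476, fail to reject H0.


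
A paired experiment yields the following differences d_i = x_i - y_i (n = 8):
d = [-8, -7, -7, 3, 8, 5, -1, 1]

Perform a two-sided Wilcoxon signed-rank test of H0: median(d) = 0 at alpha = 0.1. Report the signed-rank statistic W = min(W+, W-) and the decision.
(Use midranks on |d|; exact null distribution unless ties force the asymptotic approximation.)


Step 1: Drop any zero differences (none here) and take |d_i|.
|d| = [8, 7, 7, 3, 8, 5, 1, 1]
Step 2: Midrank |d_i| (ties get averaged ranks).
ranks: |8|->7.5, |7|->5.5, |7|->5.5, |3|->3, |8|->7.5, |5|->4, |1|->1.5, |1|->1.5
Step 3: Attach original signs; sum ranks with positive sign and with negative sign.
W+ = 3 + 7.5 + 4 + 1.5 = 16
W- = 7.5 + 5.5 + 5.5 + 1.5 = 20
(Check: W+ + W- = 36 should equal n(n+1)/2 = 36.)
Step 4: Test statistic W = min(W+, W-) = 16.
Step 5: Ties in |d|, so use the tie-corrected normal approximation.
        E[W] = n(n+1)/4 = 8*9/4 = 18.
        Tie groups: |d|=1 (t=2), |d|=7 (t=2), |d|=8 (t=2); sum(t^3 - t) = 18.
        Var[W] = n(n+1)(2n+1)/24 - sum(t^3-t)/48 = 1224/24 - 18/48 = 50.625.
        z = (W - E[W]) / sqrt(Var[W]) = (16 - 18) / 7.1151 = -0.2811.
        Two-sided p = 2*Phi(z) = 0.778640.
Step 6: alpha = 0.1. fail to reject H0.

W+ = 16, W- = 20, W = min = 16, p = 0.778640, fail to reject H0.


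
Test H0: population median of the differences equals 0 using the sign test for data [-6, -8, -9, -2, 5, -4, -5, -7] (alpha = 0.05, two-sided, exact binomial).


Step 1: Discard zero differences. Original n = 8; n_eff = number of nonzero differences = 8.
Nonzero differences (with sign): -6, -8, -9, -2, +5, -4, -5, -7
Step 2: Count signs: positive = 1, negative = 7.
Step 3: Under H0: P(positive) = 0.5, so the number of positives S ~ Bin(8, 0.5).
Step 4: Two-sided exact p-value = sum of Bin(8,0.5) probabilities at or below the observed probability = 0.070312.
Step 5: alpha = 0.05. fail to reject H0.

n_eff = 8, pos = 1, neg = 7, p = 0.070312, fail to reject H0.


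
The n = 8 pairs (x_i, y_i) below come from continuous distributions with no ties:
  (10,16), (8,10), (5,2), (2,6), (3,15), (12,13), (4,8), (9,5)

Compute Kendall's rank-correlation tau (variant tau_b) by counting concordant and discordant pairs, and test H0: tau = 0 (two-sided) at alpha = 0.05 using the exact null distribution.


Step 1: Enumerate the 28 unordered pairs (i,j) with i<j and classify each by sign(x_j-x_i) * sign(y_j-y_i).
  (1,2):dx=-2,dy=-6->C; (1,3):dx=-5,dy=-14->C; (1,4):dx=-8,dy=-10->C; (1,5):dx=-7,dy=-1->C
  (1,6):dx=+2,dy=-3->D; (1,7):dx=-6,dy=-8->C; (1,8):dx=-1,dy=-11->C; (2,3):dx=-3,dy=-8->C
  (2,4):dx=-6,dy=-4->C; (2,5):dx=-5,dy=+5->D; (2,6):dx=+4,dy=+3->C; (2,7):dx=-4,dy=-2->C
  (2,8):dx=+1,dy=-5->D; (3,4):dx=-3,dy=+4->D; (3,5):dx=-2,dy=+13->D; (3,6):dx=+7,dy=+11->C
  (3,7):dx=-1,dy=+6->D; (3,8):dx=+4,dy=+3->C; (4,5):dx=+1,dy=+9->C; (4,6):dx=+10,dy=+7->C
  (4,7):dx=+2,dy=+2->C; (4,8):dx=+7,dy=-1->D; (5,6):dx=+9,dy=-2->D; (5,7):dx=+1,dy=-7->D
  (5,8):dx=+6,dy=-10->D; (6,7):dx=-8,dy=-5->C; (6,8):dx=-3,dy=-8->C; (7,8):dx=+5,dy=-3->D
Step 2: C = 17, D = 11, total pairs = 28.
Step 3: tau = (C - D)/(n(n-1)/2) = (17 - 11)/28 = 0.214286.
Step 4: Exact two-sided p-value (enumerate n! = 40320 permutations of y under H0): p = 0.548413.
Step 5: alpha = 0.05. fail to reject H0.

tau_b = 0.2143 (C=17, D=11), p = 0.548413, fail to reject H0.


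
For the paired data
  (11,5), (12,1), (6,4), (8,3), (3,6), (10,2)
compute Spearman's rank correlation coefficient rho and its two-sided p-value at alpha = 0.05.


Step 1: Rank x and y separately (midranks; no ties here).
rank(x): 11->5, 12->6, 6->2, 8->3, 3->1, 10->4
rank(y): 5->5, 1->1, 4->4, 3->3, 6->6, 2->2
Step 2: d_i = R_x(i) - R_y(i); compute d_i^2.
  (5-5)^2=0, (6-1)^2=25, (2-4)^2=4, (3-3)^2=0, (1-6)^2=25, (4-2)^2=4
sum(d^2) = 58.
Step 3: rho = 1 - 6*58 / (6*(6^2 - 1)) = 1 - 348/210 = -0.657143.
Step 4: Under H0, t = rho * sqrt((n-2)/(1-rho^2)) = -1.7436 ~ t(4).
Step 5: Two-sided p-value from the t-distribution with 4 df = 0.156175.
Step 6: alpha = 0.05. fail to reject H0.

rho = -0.6571, p = 0.156175, fail to reject H0 at alpha = 0.05.


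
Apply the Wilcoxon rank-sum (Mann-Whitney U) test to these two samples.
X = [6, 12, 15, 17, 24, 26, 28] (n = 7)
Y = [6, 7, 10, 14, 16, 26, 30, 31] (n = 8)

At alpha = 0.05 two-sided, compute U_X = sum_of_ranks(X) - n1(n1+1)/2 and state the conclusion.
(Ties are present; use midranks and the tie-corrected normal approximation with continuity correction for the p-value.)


Step 1: Combine and sort all 15 observations; assign midranks.
sorted (value, group): (6,X), (6,Y), (7,Y), (10,Y), (12,X), (14,Y), (15,X), (16,Y), (17,X), (24,X), (26,X), (26,Y), (28,X), (30,Y), (31,Y)
ranks: 6->1.5, 6->1.5, 7->3, 10->4, 12->5, 14->6, 15->7, 16->8, 17->9, 24->10, 26->11.5, 26->11.5, 28->13, 30->14, 31->15
Step 2: Rank sum for X: R1 = 1.5 + 5 + 7 + 9 + 10 + 11.5 + 13 = 57.
Step 3: U_X = R1 - n1(n1+1)/2 = 57 - 7*8/2 = 57 - 28 = 29.
       U_Y = n1*n2 - U_X = 56 - 29 = 27.
Step 4: Ties are present, so use the tie-corrected normal approximation (with continuity correction) for the p-value.
Step 5: p-value = 0.953775; compare to alpha = 0.05. fail to reject H0.

U_X = 29, p = 0.953775, fail to reject H0 at alpha = 0.05.


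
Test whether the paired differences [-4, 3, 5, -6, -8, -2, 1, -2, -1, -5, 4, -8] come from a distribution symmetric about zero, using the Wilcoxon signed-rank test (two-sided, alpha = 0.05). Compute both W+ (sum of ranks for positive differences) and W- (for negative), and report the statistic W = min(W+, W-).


Step 1: Drop any zero differences (none here) and take |d_i|.
|d| = [4, 3, 5, 6, 8, 2, 1, 2, 1, 5, 4, 8]
Step 2: Midrank |d_i| (ties get averaged ranks).
ranks: |4|->6.5, |3|->5, |5|->8.5, |6|->10, |8|->11.5, |2|->3.5, |1|->1.5, |2|->3.5, |1|->1.5, |5|->8.5, |4|->6.5, |8|->11.5
Step 3: Attach original signs; sum ranks with positive sign and with negative sign.
W+ = 5 + 8.5 + 1.5 + 6.5 = 21.5
W- = 6.5 + 10 + 11.5 + 3.5 + 3.5 + 1.5 + 8.5 + 11.5 = 56.5
(Check: W+ + W- = 78 should equal n(n+1)/2 = 78.)
Step 4: Test statistic W = min(W+, W-) = 21.5.
Step 5: Ties in |d|, so use the tie-corrected normal approximation.
        E[W] = n(n+1)/4 = 12*13/4 = 39.
        Tie groups: |d|=1 (t=2), |d|=2 (t=2), |d|=4 (t=2), |d|=5 (t=2), |d|=8 (t=2); sum(t^3 - t) = 30.
        Var[W] = n(n+1)(2n+1)/24 - sum(t^3-t)/48 = 3900/24 - 30/48 = 161.875.
        z = (W - E[W]) / sqrt(Var[W]) = (21.5 - 39) / 12.7230 = -1.3755.
        Two-sided p = 2*Phi(z) = 0.168989.
Step 6: alpha = 0.05. fail to reject H0.

W+ = 21.5, W- = 56.5, W = min = 21.5, p = 0.168989, fail to reject H0.


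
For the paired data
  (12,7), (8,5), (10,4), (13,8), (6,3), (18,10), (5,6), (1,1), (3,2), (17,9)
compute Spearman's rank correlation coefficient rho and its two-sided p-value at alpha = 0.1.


Step 1: Rank x and y separately (midranks; no ties here).
rank(x): 12->7, 8->5, 10->6, 13->8, 6->4, 18->10, 5->3, 1->1, 3->2, 17->9
rank(y): 7->7, 5->5, 4->4, 8->8, 3->3, 10->10, 6->6, 1->1, 2->2, 9->9
Step 2: d_i = R_x(i) - R_y(i); compute d_i^2.
  (7-7)^2=0, (5-5)^2=0, (6-4)^2=4, (8-8)^2=0, (4-3)^2=1, (10-10)^2=0, (3-6)^2=9, (1-1)^2=0, (2-2)^2=0, (9-9)^2=0
sum(d^2) = 14.
Step 3: rho = 1 - 6*14 / (10*(10^2 - 1)) = 1 - 84/990 = 0.915152.
Step 4: Under H0, t = rho * sqrt((n-2)/(1-rho^2)) = 6.4212 ~ t(8).
Step 5: Two-sided p-value from the t-distribution with 8 df = 0.000204.
Step 6: alpha = 0.1. reject H0.

rho = 0.9152, p = 0.000204, reject H0 at alpha = 0.1.


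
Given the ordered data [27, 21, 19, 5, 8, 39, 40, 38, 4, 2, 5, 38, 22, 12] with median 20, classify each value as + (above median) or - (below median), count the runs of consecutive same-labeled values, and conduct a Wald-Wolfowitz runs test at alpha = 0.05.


Step 1: Compute median = 20; label A = above, B = below.
Labels in order: AABBBAAABBBAAB  (n_A = 7, n_B = 7)
Step 2: Count runs R = 6.
Step 3: Under H0 (random ordering), E[R] = 2*n_A*n_B/(n_A+n_B) + 1 = 2*7*7/14 + 1 = 8.0000.
        Var[R] = 2*n_A*n_B*(2*n_A*n_B - n_A - n_B) / ((n_A+n_B)^2 * (n_A+n_B-1)) = 8232/2548 = 3.2308.
        SD[R] = 1.7974.
Step 4: Continuity-corrected z = (R + 0.5 - E[R]) / SD[R] = (6 + 0.5 - 8.0000) / 1.7974 = -0.8345.
Step 5: Two-sided p-value via normal approximation = 2*(1 - Phi(|z|)) = 0.403986.
Step 6: alpha = 0.05. fail to reject H0.

R = 6, z = -0.8345, p = 0.403986, fail to reject H0.


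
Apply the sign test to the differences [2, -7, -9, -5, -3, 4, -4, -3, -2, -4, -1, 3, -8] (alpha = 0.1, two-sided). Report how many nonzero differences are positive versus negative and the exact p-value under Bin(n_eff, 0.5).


Step 1: Discard zero differences. Original n = 13; n_eff = number of nonzero differences = 13.
Nonzero differences (with sign): +2, -7, -9, -5, -3, +4, -4, -3, -2, -4, -1, +3, -8
Step 2: Count signs: positive = 3, negative = 10.
Step 3: Under H0: P(positive) = 0.5, so the number of positives S ~ Bin(13, 0.5).
Step 4: Two-sided exact p-value = sum of Bin(13,0.5) probabilities at or below the observed probability = 0.092285.
Step 5: alpha = 0.1. reject H0.

n_eff = 13, pos = 3, neg = 10, p = 0.092285, reject H0.


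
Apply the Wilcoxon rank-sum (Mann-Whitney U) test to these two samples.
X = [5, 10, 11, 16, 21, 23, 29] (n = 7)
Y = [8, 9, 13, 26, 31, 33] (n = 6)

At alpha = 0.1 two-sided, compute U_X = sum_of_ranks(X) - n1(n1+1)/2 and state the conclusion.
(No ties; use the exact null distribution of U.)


Step 1: Combine and sort all 13 observations; assign midranks.
sorted (value, group): (5,X), (8,Y), (9,Y), (10,X), (11,X), (13,Y), (16,X), (21,X), (23,X), (26,Y), (29,X), (31,Y), (33,Y)
ranks: 5->1, 8->2, 9->3, 10->4, 11->5, 13->6, 16->7, 21->8, 23->9, 26->10, 29->11, 31->12, 33->13
Step 2: Rank sum for X: R1 = 1 + 4 + 5 + 7 + 8 + 9 + 11 = 45.
Step 3: U_X = R1 - n1(n1+1)/2 = 45 - 7*8/2 = 45 - 28 = 17.
       U_Y = n1*n2 - U_X = 42 - 17 = 25.
Step 4: No ties, so the exact null distribution of U (based on enumerating the C(13,7) = 1716 equally likely rank assignments) gives the two-sided p-value.
Step 5: p-value = 0.628205; compare to alpha = 0.1. fail to reject H0.

U_X = 17, p = 0.628205, fail to reject H0 at alpha = 0.1.


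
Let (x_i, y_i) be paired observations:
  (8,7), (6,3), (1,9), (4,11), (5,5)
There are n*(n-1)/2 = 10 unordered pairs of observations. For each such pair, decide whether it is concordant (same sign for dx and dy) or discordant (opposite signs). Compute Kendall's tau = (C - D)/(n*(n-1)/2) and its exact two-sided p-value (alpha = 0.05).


Step 1: Enumerate the 10 unordered pairs (i,j) with i<j and classify each by sign(x_j-x_i) * sign(y_j-y_i).
  (1,2):dx=-2,dy=-4->C; (1,3):dx=-7,dy=+2->D; (1,4):dx=-4,dy=+4->D; (1,5):dx=-3,dy=-2->C
  (2,3):dx=-5,dy=+6->D; (2,4):dx=-2,dy=+8->D; (2,5):dx=-1,dy=+2->D; (3,4):dx=+3,dy=+2->C
  (3,5):dx=+4,dy=-4->D; (4,5):dx=+1,dy=-6->D
Step 2: C = 3, D = 7, total pairs = 10.
Step 3: tau = (C - D)/(n(n-1)/2) = (3 - 7)/10 = -0.400000.
Step 4: Exact two-sided p-value (enumerate n! = 120 permutations of y under H0): p = 0.483333.
Step 5: alpha = 0.05. fail to reject H0.

tau_b = -0.4000 (C=3, D=7), p = 0.483333, fail to reject H0.


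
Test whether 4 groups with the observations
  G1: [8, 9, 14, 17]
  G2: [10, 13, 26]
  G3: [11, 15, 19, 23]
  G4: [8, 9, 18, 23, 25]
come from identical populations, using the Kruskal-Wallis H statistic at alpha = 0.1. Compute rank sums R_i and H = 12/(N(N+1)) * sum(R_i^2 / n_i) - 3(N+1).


Step 1: Combine all N = 16 observations and assign midranks.
sorted (value, group, rank): (8,G1,1.5), (8,G4,1.5), (9,G1,3.5), (9,G4,3.5), (10,G2,5), (11,G3,6), (13,G2,7), (14,G1,8), (15,G3,9), (17,G1,10), (18,G4,11), (19,G3,12), (23,G3,13.5), (23,G4,13.5), (25,G4,15), (26,G2,16)
Step 2: Sum ranks within each group.
R_1 = 23 (n_1 = 4)
R_2 = 28 (n_2 = 3)
R_3 = 40.5 (n_3 = 4)
R_4 = 44.5 (n_4 = 5)
Step 3: H = 12/(N(N+1)) * sum(R_i^2/n_i) - 3(N+1)
     = 12/(16*17) * (23^2/4 + 28^2/3 + 40.5^2/4 + 44.5^2/5) - 3*17
     = 0.044118 * 1199.7 - 51
     = 1.927757.
Step 4: Ties present; correction factor C = 1 - 18/(16^3 - 16) = 0.995588. Corrected H = 1.927757 / 0.995588 = 1.936300.
Step 5: Under H0, H ~ chi^2(3); p-value = 0.585733.
Step 6: alpha = 0.1. fail to reject H0.

H = 1.9363, df = 3, p = 0.585733, fail to reject H0.


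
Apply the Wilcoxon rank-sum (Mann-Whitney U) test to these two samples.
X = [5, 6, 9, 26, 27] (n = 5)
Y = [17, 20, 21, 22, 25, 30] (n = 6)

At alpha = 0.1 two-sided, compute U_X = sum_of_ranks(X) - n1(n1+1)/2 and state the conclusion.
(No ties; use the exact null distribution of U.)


Step 1: Combine and sort all 11 observations; assign midranks.
sorted (value, group): (5,X), (6,X), (9,X), (17,Y), (20,Y), (21,Y), (22,Y), (25,Y), (26,X), (27,X), (30,Y)
ranks: 5->1, 6->2, 9->3, 17->4, 20->5, 21->6, 22->7, 25->8, 26->9, 27->10, 30->11
Step 2: Rank sum for X: R1 = 1 + 2 + 3 + 9 + 10 = 25.
Step 3: U_X = R1 - n1(n1+1)/2 = 25 - 5*6/2 = 25 - 15 = 10.
       U_Y = n1*n2 - U_X = 30 - 10 = 20.
Step 4: No ties, so the exact null distribution of U (based on enumerating the C(11,5) = 462 equally likely rank assignments) gives the two-sided p-value.
Step 5: p-value = 0.428571; compare to alpha = 0.1. fail to reject H0.

U_X = 10, p = 0.428571, fail to reject H0 at alpha = 0.1.


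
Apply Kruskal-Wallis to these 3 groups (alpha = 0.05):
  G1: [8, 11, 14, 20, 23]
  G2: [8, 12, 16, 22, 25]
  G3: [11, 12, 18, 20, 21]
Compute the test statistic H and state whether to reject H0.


Step 1: Combine all N = 15 observations and assign midranks.
sorted (value, group, rank): (8,G1,1.5), (8,G2,1.5), (11,G1,3.5), (11,G3,3.5), (12,G2,5.5), (12,G3,5.5), (14,G1,7), (16,G2,8), (18,G3,9), (20,G1,10.5), (20,G3,10.5), (21,G3,12), (22,G2,13), (23,G1,14), (25,G2,15)
Step 2: Sum ranks within each group.
R_1 = 36.5 (n_1 = 5)
R_2 = 43 (n_2 = 5)
R_3 = 40.5 (n_3 = 5)
Step 3: H = 12/(N(N+1)) * sum(R_i^2/n_i) - 3(N+1)
     = 12/(15*16) * (36.5^2/5 + 43^2/5 + 40.5^2/5) - 3*16
     = 0.050000 * 964.3 - 48
     = 0.215000.
Step 4: Ties present; correction factor C = 1 - 24/(15^3 - 15) = 0.992857. Corrected H = 0.215000 / 0.992857 = 0.216547.
Step 5: Under H0, H ~ chi^2(2); p-value = 0.897382.
Step 6: alpha = 0.05. fail to reject H0.

H = 0.2165, df = 2, p = 0.897382, fail to reject H0.


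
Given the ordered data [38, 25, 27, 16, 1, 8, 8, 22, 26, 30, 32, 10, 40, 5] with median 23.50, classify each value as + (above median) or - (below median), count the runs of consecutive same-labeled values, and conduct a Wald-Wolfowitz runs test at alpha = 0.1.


Step 1: Compute median = 23.50; label A = above, B = below.
Labels in order: AAABBBBBAAABAB  (n_A = 7, n_B = 7)
Step 2: Count runs R = 6.
Step 3: Under H0 (random ordering), E[R] = 2*n_A*n_B/(n_A+n_B) + 1 = 2*7*7/14 + 1 = 8.0000.
        Var[R] = 2*n_A*n_B*(2*n_A*n_B - n_A - n_B) / ((n_A+n_B)^2 * (n_A+n_B-1)) = 8232/2548 = 3.2308.
        SD[R] = 1.7974.
Step 4: Continuity-corrected z = (R + 0.5 - E[R]) / SD[R] = (6 + 0.5 - 8.0000) / 1.7974 = -0.8345.
Step 5: Two-sided p-value via normal approximation = 2*(1 - Phi(|z|)) = 0.403986.
Step 6: alpha = 0.1. fail to reject H0.

R = 6, z = -0.8345, p = 0.403986, fail to reject H0.


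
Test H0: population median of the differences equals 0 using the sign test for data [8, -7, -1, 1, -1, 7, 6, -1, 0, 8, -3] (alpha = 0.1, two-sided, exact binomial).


Step 1: Discard zero differences. Original n = 11; n_eff = number of nonzero differences = 10.
Nonzero differences (with sign): +8, -7, -1, +1, -1, +7, +6, -1, +8, -3
Step 2: Count signs: positive = 5, negative = 5.
Step 3: Under H0: P(positive) = 0.5, so the number of positives S ~ Bin(10, 0.5).
Step 4: Two-sided exact p-value = sum of Bin(10,0.5) probabilities at or below the observed probability = 1.000000.
Step 5: alpha = 0.1. fail to reject H0.

n_eff = 10, pos = 5, neg = 5, p = 1.000000, fail to reject H0.


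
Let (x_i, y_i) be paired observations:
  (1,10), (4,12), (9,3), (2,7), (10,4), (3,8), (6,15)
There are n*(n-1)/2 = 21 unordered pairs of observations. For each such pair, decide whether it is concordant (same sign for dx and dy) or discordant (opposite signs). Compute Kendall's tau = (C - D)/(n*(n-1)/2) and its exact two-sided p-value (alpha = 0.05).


Step 1: Enumerate the 21 unordered pairs (i,j) with i<j and classify each by sign(x_j-x_i) * sign(y_j-y_i).
  (1,2):dx=+3,dy=+2->C; (1,3):dx=+8,dy=-7->D; (1,4):dx=+1,dy=-3->D; (1,5):dx=+9,dy=-6->D
  (1,6):dx=+2,dy=-2->D; (1,7):dx=+5,dy=+5->C; (2,3):dx=+5,dy=-9->D; (2,4):dx=-2,dy=-5->C
  (2,5):dx=+6,dy=-8->D; (2,6):dx=-1,dy=-4->C; (2,7):dx=+2,dy=+3->C; (3,4):dx=-7,dy=+4->D
  (3,5):dx=+1,dy=+1->C; (3,6):dx=-6,dy=+5->D; (3,7):dx=-3,dy=+12->D; (4,5):dx=+8,dy=-3->D
  (4,6):dx=+1,dy=+1->C; (4,7):dx=+4,dy=+8->C; (5,6):dx=-7,dy=+4->D; (5,7):dx=-4,dy=+11->D
  (6,7):dx=+3,dy=+7->C
Step 2: C = 9, D = 12, total pairs = 21.
Step 3: tau = (C - D)/(n(n-1)/2) = (9 - 12)/21 = -0.142857.
Step 4: Exact two-sided p-value (enumerate n! = 5040 permutations of y under H0): p = 0.772619.
Step 5: alpha = 0.05. fail to reject H0.

tau_b = -0.1429 (C=9, D=12), p = 0.772619, fail to reject H0.


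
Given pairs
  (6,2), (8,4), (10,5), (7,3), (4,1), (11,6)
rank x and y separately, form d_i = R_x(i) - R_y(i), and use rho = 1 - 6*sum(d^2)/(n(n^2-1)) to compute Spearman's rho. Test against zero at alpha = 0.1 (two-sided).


Step 1: Rank x and y separately (midranks; no ties here).
rank(x): 6->2, 8->4, 10->5, 7->3, 4->1, 11->6
rank(y): 2->2, 4->4, 5->5, 3->3, 1->1, 6->6
Step 2: d_i = R_x(i) - R_y(i); compute d_i^2.
  (2-2)^2=0, (4-4)^2=0, (5-5)^2=0, (3-3)^2=0, (1-1)^2=0, (6-6)^2=0
sum(d^2) = 0.
Step 3: rho = 1 - 6*0 / (6*(6^2 - 1)) = 1 - 0/210 = 1.000000.
Step 5: Two-sided p-value from the t-distribution with 4 df = 0.000000.
Step 6: alpha = 0.1. reject H0.

rho = 1.0000, p = 0.000000, reject H0 at alpha = 0.1.


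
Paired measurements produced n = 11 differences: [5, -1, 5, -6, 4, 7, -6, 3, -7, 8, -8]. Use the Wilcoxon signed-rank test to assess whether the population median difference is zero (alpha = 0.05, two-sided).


Step 1: Drop any zero differences (none here) and take |d_i|.
|d| = [5, 1, 5, 6, 4, 7, 6, 3, 7, 8, 8]
Step 2: Midrank |d_i| (ties get averaged ranks).
ranks: |5|->4.5, |1|->1, |5|->4.5, |6|->6.5, |4|->3, |7|->8.5, |6|->6.5, |3|->2, |7|->8.5, |8|->10.5, |8|->10.5
Step 3: Attach original signs; sum ranks with positive sign and with negative sign.
W+ = 4.5 + 4.5 + 3 + 8.5 + 2 + 10.5 = 33
W- = 1 + 6.5 + 6.5 + 8.5 + 10.5 = 33
(Check: W+ + W- = 66 should equal n(n+1)/2 = 66.)
Step 4: Test statistic W = min(W+, W-) = 33.
Step 5: Ties in |d|, so use the tie-corrected normal approximation.
        E[W] = n(n+1)/4 = 11*12/4 = 33.
        Tie groups: |d|=5 (t=2), |d|=6 (t=2), |d|=7 (t=2), |d|=8 (t=2); sum(t^3 - t) = 24.
        Var[W] = n(n+1)(2n+1)/24 - sum(t^3-t)/48 = 3036/24 - 24/48 = 126.
        z = (W - E[W]) / sqrt(Var[W]) = (33 - 33) / 11.2250 = 0.0000.
        Two-sided p = 2*Phi(z) = 1.000000.
Step 6: alpha = 0.05. fail to reject H0.

W+ = 33, W- = 33, W = min = 33, p = 1.000000, fail to reject H0.


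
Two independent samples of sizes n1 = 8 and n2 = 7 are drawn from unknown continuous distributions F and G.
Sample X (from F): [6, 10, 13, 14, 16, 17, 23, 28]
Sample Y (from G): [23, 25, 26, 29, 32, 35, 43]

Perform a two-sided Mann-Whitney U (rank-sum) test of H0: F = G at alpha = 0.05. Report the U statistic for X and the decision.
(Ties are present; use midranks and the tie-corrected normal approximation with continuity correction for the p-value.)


Step 1: Combine and sort all 15 observations; assign midranks.
sorted (value, group): (6,X), (10,X), (13,X), (14,X), (16,X), (17,X), (23,X), (23,Y), (25,Y), (26,Y), (28,X), (29,Y), (32,Y), (35,Y), (43,Y)
ranks: 6->1, 10->2, 13->3, 14->4, 16->5, 17->6, 23->7.5, 23->7.5, 25->9, 26->10, 28->11, 29->12, 32->13, 35->14, 43->15
Step 2: Rank sum for X: R1 = 1 + 2 + 3 + 4 + 5 + 6 + 7.5 + 11 = 39.5.
Step 3: U_X = R1 - n1(n1+1)/2 = 39.5 - 8*9/2 = 39.5 - 36 = 3.5.
       U_Y = n1*n2 - U_X = 56 - 3.5 = 52.5.
Step 4: Ties are present, so use the tie-corrected normal approximation (with continuity correction) for the p-value.
Step 5: p-value = 0.005437; compare to alpha = 0.05. reject H0.

U_X = 3.5, p = 0.005437, reject H0 at alpha = 0.05.


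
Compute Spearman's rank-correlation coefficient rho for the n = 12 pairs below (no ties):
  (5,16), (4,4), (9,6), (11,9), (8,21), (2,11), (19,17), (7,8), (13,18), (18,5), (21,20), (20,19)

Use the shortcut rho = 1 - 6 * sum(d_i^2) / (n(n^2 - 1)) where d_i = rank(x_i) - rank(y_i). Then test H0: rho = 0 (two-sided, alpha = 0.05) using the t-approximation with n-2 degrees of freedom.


Step 1: Rank x and y separately (midranks; no ties here).
rank(x): 5->3, 4->2, 9->6, 11->7, 8->5, 2->1, 19->10, 7->4, 13->8, 18->9, 21->12, 20->11
rank(y): 16->7, 4->1, 6->3, 9->5, 21->12, 11->6, 17->8, 8->4, 18->9, 5->2, 20->11, 19->10
Step 2: d_i = R_x(i) - R_y(i); compute d_i^2.
  (3-7)^2=16, (2-1)^2=1, (6-3)^2=9, (7-5)^2=4, (5-12)^2=49, (1-6)^2=25, (10-8)^2=4, (4-4)^2=0, (8-9)^2=1, (9-2)^2=49, (12-11)^2=1, (11-10)^2=1
sum(d^2) = 160.
Step 3: rho = 1 - 6*160 / (12*(12^2 - 1)) = 1 - 960/1716 = 0.440559.
Step 4: Under H0, t = rho * sqrt((n-2)/(1-rho^2)) = 1.5519 ~ t(10).
Step 5: Two-sided p-value from the t-distribution with 10 df = 0.151735.
Step 6: alpha = 0.05. fail to reject H0.

rho = 0.4406, p = 0.151735, fail to reject H0 at alpha = 0.05.


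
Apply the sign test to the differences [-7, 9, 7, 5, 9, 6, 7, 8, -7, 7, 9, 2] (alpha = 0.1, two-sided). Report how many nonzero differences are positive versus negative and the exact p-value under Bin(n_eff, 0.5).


Step 1: Discard zero differences. Original n = 12; n_eff = number of nonzero differences = 12.
Nonzero differences (with sign): -7, +9, +7, +5, +9, +6, +7, +8, -7, +7, +9, +2
Step 2: Count signs: positive = 10, negative = 2.
Step 3: Under H0: P(positive) = 0.5, so the number of positives S ~ Bin(12, 0.5).
Step 4: Two-sided exact p-value = sum of Bin(12,0.5) probabilities at or below the observed probability = 0.038574.
Step 5: alpha = 0.1. reject H0.

n_eff = 12, pos = 10, neg = 2, p = 0.038574, reject H0.


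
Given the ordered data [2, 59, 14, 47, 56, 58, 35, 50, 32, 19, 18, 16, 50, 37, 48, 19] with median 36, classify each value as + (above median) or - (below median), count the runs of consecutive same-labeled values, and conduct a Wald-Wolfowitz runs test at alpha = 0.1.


Step 1: Compute median = 36; label A = above, B = below.
Labels in order: BABAAABABBBBAAAB  (n_A = 8, n_B = 8)
Step 2: Count runs R = 9.
Step 3: Under H0 (random ordering), E[R] = 2*n_A*n_B/(n_A+n_B) + 1 = 2*8*8/16 + 1 = 9.0000.
        Var[R] = 2*n_A*n_B*(2*n_A*n_B - n_A - n_B) / ((n_A+n_B)^2 * (n_A+n_B-1)) = 14336/3840 = 3.7333.
        SD[R] = 1.9322.
Step 4: R = E[R], so z = 0 with no continuity correction.
Step 5: Two-sided p-value via normal approximation = 2*(1 - Phi(|z|)) = 1.000000.
Step 6: alpha = 0.1. fail to reject H0.

R = 9, z = 0.0000, p = 1.000000, fail to reject H0.


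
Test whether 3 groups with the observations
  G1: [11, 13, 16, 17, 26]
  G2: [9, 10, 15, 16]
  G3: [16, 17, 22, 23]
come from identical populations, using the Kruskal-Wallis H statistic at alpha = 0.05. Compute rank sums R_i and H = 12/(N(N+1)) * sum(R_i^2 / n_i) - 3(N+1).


Step 1: Combine all N = 13 observations and assign midranks.
sorted (value, group, rank): (9,G2,1), (10,G2,2), (11,G1,3), (13,G1,4), (15,G2,5), (16,G1,7), (16,G2,7), (16,G3,7), (17,G1,9.5), (17,G3,9.5), (22,G3,11), (23,G3,12), (26,G1,13)
Step 2: Sum ranks within each group.
R_1 = 36.5 (n_1 = 5)
R_2 = 15 (n_2 = 4)
R_3 = 39.5 (n_3 = 4)
Step 3: H = 12/(N(N+1)) * sum(R_i^2/n_i) - 3(N+1)
     = 12/(13*14) * (36.5^2/5 + 15^2/4 + 39.5^2/4) - 3*14
     = 0.065934 * 712.763 - 42
     = 4.995330.
Step 4: Ties present; correction factor C = 1 - 30/(13^3 - 13) = 0.986264. Corrected H = 4.995330 / 0.986264 = 5.064903.
Step 5: Under H0, H ~ chi^2(2); p-value = 0.079464.
Step 6: alpha = 0.05. fail to reject H0.

H = 5.0649, df = 2, p = 0.079464, fail to reject H0.


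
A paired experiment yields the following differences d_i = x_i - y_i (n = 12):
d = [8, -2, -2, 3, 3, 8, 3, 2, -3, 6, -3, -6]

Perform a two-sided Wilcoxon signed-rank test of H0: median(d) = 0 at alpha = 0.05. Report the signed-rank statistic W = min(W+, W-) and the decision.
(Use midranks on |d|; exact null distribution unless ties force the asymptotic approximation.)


Step 1: Drop any zero differences (none here) and take |d_i|.
|d| = [8, 2, 2, 3, 3, 8, 3, 2, 3, 6, 3, 6]
Step 2: Midrank |d_i| (ties get averaged ranks).
ranks: |8|->11.5, |2|->2, |2|->2, |3|->6, |3|->6, |8|->11.5, |3|->6, |2|->2, |3|->6, |6|->9.5, |3|->6, |6|->9.5
Step 3: Attach original signs; sum ranks with positive sign and with negative sign.
W+ = 11.5 + 6 + 6 + 11.5 + 6 + 2 + 9.5 = 52.5
W- = 2 + 2 + 6 + 6 + 9.5 = 25.5
(Check: W+ + W- = 78 should equal n(n+1)/2 = 78.)
Step 4: Test statistic W = min(W+, W-) = 25.5.
Step 5: Ties in |d|, so use the tie-corrected normal approximation.
        E[W] = n(n+1)/4 = 12*13/4 = 39.
        Tie groups: |d|=2 (t=3), |d|=3 (t=5), |d|=6 (t=2), |d|=8 (t=2); sum(t^3 - t) = 156.
        Var[W] = n(n+1)(2n+1)/24 - sum(t^3-t)/48 = 3900/24 - 156/48 = 159.25.
        z = (W - E[W]) / sqrt(Var[W]) = (25.5 - 39) / 12.6194 = -1.0698.
        Two-sided p = 2*Phi(z) = 0.284719.
Step 6: alpha = 0.05. fail to reject H0.

W+ = 52.5, W- = 25.5, W = min = 25.5, p = 0.284719, fail to reject H0.


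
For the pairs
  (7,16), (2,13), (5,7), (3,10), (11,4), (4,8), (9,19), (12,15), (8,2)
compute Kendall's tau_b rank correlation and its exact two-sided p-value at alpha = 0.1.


Step 1: Enumerate the 36 unordered pairs (i,j) with i<j and classify each by sign(x_j-x_i) * sign(y_j-y_i).
  (1,2):dx=-5,dy=-3->C; (1,3):dx=-2,dy=-9->C; (1,4):dx=-4,dy=-6->C; (1,5):dx=+4,dy=-12->D
  (1,6):dx=-3,dy=-8->C; (1,7):dx=+2,dy=+3->C; (1,8):dx=+5,dy=-1->D; (1,9):dx=+1,dy=-14->D
  (2,3):dx=+3,dy=-6->D; (2,4):dx=+1,dy=-3->D; (2,5):dx=+9,dy=-9->D; (2,6):dx=+2,dy=-5->D
  (2,7):dx=+7,dy=+6->C; (2,8):dx=+10,dy=+2->C; (2,9):dx=+6,dy=-11->D; (3,4):dx=-2,dy=+3->D
  (3,5):dx=+6,dy=-3->D; (3,6):dx=-1,dy=+1->D; (3,7):dx=+4,dy=+12->C; (3,8):dx=+7,dy=+8->C
  (3,9):dx=+3,dy=-5->D; (4,5):dx=+8,dy=-6->D; (4,6):dx=+1,dy=-2->D; (4,7):dx=+6,dy=+9->C
  (4,8):dx=+9,dy=+5->C; (4,9):dx=+5,dy=-8->D; (5,6):dx=-7,dy=+4->D; (5,7):dx=-2,dy=+15->D
  (5,8):dx=+1,dy=+11->C; (5,9):dx=-3,dy=-2->C; (6,7):dx=+5,dy=+11->C; (6,8):dx=+8,dy=+7->C
  (6,9):dx=+4,dy=-6->D; (7,8):dx=+3,dy=-4->D; (7,9):dx=-1,dy=-17->C; (8,9):dx=-4,dy=-13->C
Step 2: C = 17, D = 19, total pairs = 36.
Step 3: tau = (C - D)/(n(n-1)/2) = (17 - 19)/36 = -0.055556.
Step 4: Exact two-sided p-value (enumerate n! = 362880 permutations of y under H0): p = 0.919455.
Step 5: alpha = 0.1. fail to reject H0.

tau_b = -0.0556 (C=17, D=19), p = 0.919455, fail to reject H0.


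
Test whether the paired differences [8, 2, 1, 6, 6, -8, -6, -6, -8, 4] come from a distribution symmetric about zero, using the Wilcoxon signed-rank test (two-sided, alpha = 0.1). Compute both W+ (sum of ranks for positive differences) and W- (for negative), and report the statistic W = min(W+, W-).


Step 1: Drop any zero differences (none here) and take |d_i|.
|d| = [8, 2, 1, 6, 6, 8, 6, 6, 8, 4]
Step 2: Midrank |d_i| (ties get averaged ranks).
ranks: |8|->9, |2|->2, |1|->1, |6|->5.5, |6|->5.5, |8|->9, |6|->5.5, |6|->5.5, |8|->9, |4|->3
Step 3: Attach original signs; sum ranks with positive sign and with negative sign.
W+ = 9 + 2 + 1 + 5.5 + 5.5 + 3 = 26
W- = 9 + 5.5 + 5.5 + 9 = 29
(Check: W+ + W- = 55 should equal n(n+1)/2 = 55.)
Step 4: Test statistic W = min(W+, W-) = 26.
Step 5: Ties in |d|, so use the tie-corrected normal approximation.
        E[W] = n(n+1)/4 = 10*11/4 = 27.5.
        Tie groups: |d|=6 (t=4), |d|=8 (t=3); sum(t^3 - t) = 84.
        Var[W] = n(n+1)(2n+1)/24 - sum(t^3-t)/48 = 2310/24 - 84/48 = 94.5.
        z = (W - E[W]) / sqrt(Var[W]) = (26 - 27.5) / 9.7211 = -0.1543.
        Two-sided p = 2*Phi(z) = 0.877371.
Step 6: alpha = 0.1. fail to reject H0.

W+ = 26, W- = 29, W = min = 26, p = 0.877371, fail to reject H0.


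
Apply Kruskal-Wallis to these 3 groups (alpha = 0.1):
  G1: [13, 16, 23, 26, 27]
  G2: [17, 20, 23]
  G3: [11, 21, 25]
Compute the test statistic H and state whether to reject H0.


Step 1: Combine all N = 11 observations and assign midranks.
sorted (value, group, rank): (11,G3,1), (13,G1,2), (16,G1,3), (17,G2,4), (20,G2,5), (21,G3,6), (23,G1,7.5), (23,G2,7.5), (25,G3,9), (26,G1,10), (27,G1,11)
Step 2: Sum ranks within each group.
R_1 = 33.5 (n_1 = 5)
R_2 = 16.5 (n_2 = 3)
R_3 = 16 (n_3 = 3)
Step 3: H = 12/(N(N+1)) * sum(R_i^2/n_i) - 3(N+1)
     = 12/(11*12) * (33.5^2/5 + 16.5^2/3 + 16^2/3) - 3*12
     = 0.090909 * 400.533 - 36
     = 0.412121.
Step 4: Ties present; correction factor C = 1 - 6/(11^3 - 11) = 0.995455. Corrected H = 0.412121 / 0.995455 = 0.414003.
Step 5: Under H0, H ~ chi^2(2); p-value = 0.813018.
Step 6: alpha = 0.1. fail to reject H0.

H = 0.4140, df = 2, p = 0.813018, fail to reject H0.


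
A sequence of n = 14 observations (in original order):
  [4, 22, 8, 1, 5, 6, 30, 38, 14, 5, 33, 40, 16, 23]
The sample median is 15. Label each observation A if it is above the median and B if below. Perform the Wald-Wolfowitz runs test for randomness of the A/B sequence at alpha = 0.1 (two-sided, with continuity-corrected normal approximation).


Step 1: Compute median = 15; label A = above, B = below.
Labels in order: BABBBBAABBAAAA  (n_A = 7, n_B = 7)
Step 2: Count runs R = 6.
Step 3: Under H0 (random ordering), E[R] = 2*n_A*n_B/(n_A+n_B) + 1 = 2*7*7/14 + 1 = 8.0000.
        Var[R] = 2*n_A*n_B*(2*n_A*n_B - n_A - n_B) / ((n_A+n_B)^2 * (n_A+n_B-1)) = 8232/2548 = 3.2308.
        SD[R] = 1.7974.
Step 4: Continuity-corrected z = (R + 0.5 - E[R]) / SD[R] = (6 + 0.5 - 8.0000) / 1.7974 = -0.8345.
Step 5: Two-sided p-value via normal approximation = 2*(1 - Phi(|z|)) = 0.403986.
Step 6: alpha = 0.1. fail to reject H0.

R = 6, z = -0.8345, p = 0.403986, fail to reject H0.
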